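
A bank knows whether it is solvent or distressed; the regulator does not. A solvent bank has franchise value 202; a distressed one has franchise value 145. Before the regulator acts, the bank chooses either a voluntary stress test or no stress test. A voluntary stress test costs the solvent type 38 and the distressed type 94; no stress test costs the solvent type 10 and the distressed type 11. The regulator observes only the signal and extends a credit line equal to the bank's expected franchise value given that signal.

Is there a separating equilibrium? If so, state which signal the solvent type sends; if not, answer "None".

Try solvent → stress test, distressed → no stress test:
  Under separation the regulator infers type exactly: stress test → solvent (pays 202), no stress test → distressed (pays 145).
  Solvent: stress test gives 202 − 38 = 164; no stress test gives 145 − 10 = 135. No deviation. ✓
  Distressed: no stress test gives 145 − 11 = 134; stress test gives 202 − 94 = 108. No deviation. ✓
Both hold — the solvent type sends stress test.

stress test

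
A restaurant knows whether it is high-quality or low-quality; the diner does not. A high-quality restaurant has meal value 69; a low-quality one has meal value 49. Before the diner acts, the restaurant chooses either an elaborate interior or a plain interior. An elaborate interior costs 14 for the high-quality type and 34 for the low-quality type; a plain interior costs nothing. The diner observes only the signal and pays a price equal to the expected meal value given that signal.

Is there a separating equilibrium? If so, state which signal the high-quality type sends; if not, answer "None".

elaborate interior

Try high-quality → elaborate interior, low-quality → plain interior:
  Under separation the diner infers type exactly: elaborate interior → high-quality (pays 69), plain interior → low-quality (pays 49).
  High-quality: elaborate interior gives 69 − 14 = 55; plain interior gives 49 − 0 = 49. No deviation. ✓
  Low-quality: plain interior gives 49 − 0 = 49; elaborate interior gives 69 − 34 = 35. No deviation. ✓
Both hold — the high-quality type sends elaborate interior.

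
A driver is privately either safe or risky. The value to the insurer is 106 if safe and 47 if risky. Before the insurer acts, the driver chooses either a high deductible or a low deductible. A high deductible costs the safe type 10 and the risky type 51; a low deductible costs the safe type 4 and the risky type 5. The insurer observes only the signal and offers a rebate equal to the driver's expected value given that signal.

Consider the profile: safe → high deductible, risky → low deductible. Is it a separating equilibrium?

Under separation the insurer infers type exactly: high deductible → safe (pays 106), low deductible → risky (pays 47).
Safe: high deductible gives 106 − 10 = 96; low deductible gives 47 − 4 = 43. No deviation. ✓
Risky: low deductible gives 47 − 5 = 42; high deductible gives 106 − 51 = 55. Would deviate. ✗

No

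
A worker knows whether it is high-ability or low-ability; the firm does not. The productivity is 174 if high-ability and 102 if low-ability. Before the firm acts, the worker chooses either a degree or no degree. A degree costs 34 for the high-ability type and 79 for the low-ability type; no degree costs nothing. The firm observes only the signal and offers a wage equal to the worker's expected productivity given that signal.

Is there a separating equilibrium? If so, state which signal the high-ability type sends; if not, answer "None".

degree

Try high-ability → degree, low-ability → no degree:
  If types separate, degree earns payment 174 and no degree earns 102.
  High-ability: degree gives 174 − 34 = 140; no degree gives 102 − 0 = 102. No deviation. ✓
  Low-ability: no degree gives 102 − 0 = 102; degree gives 174 − 79 = 95. No deviation. ✓
Both hold — the high-ability type sends degree.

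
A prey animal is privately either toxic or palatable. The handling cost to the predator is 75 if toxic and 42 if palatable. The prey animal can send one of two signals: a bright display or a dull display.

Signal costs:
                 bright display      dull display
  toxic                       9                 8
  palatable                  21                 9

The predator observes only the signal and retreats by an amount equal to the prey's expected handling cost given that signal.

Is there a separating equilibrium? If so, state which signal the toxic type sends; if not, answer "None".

None

Try toxic → bright display, palatable → dull display:
  If types separate, bright display earns payment 75 and dull display earns 42.
  Toxic: bright display gives 75 − 9 = 66; dull display gives 42 − 8 = 34. No deviation. ✓
  Palatable: dull display gives 42 − 9 = 33; bright display gives 75 − 21 = 54. Would deviate. ✗
Try toxic → dull display, palatable → bright display:
  If types separate, dull display earns payment 75 and bright display earns 42.
  Toxic: dull display gives 75 − 8 = 67; bright display gives 42 − 9 = 33. No deviation. ✓
  Palatable: bright display gives 42 − 21 = 21; dull display gives 75 − 9 = 66. Would deviate. ✗
Neither assignment is incentive-compatible.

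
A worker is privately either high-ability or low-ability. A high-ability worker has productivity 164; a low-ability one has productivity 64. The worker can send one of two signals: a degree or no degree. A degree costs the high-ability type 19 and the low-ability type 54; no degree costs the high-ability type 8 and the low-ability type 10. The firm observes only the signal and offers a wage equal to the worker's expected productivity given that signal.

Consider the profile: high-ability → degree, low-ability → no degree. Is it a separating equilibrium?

Under separation the firm infers type exactly: degree → high-ability (pays 164), no degree → low-ability (pays 64).
High-ability: degree gives 164 − 19 = 145; no degree gives 64 − 8 = 56. No deviation. ✓
Low-ability: no degree gives 64 − 10 = 54; degree gives 164 − 54 = 110. Would deviate. ✗

No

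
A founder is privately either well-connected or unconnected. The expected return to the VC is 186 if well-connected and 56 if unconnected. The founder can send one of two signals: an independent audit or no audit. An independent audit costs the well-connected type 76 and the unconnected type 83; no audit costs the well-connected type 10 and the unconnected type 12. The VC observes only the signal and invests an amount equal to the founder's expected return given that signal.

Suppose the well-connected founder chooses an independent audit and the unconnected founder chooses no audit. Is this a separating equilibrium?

No

If types separate, audit earns payment 186 and no audit earns 56.
Well-connected: audit gives 186 − 76 = 110; no audit gives 56 − 10 = 46. No deviation. ✓
Unconnected: no audit gives 56 − 12 = 44; audit gives 186 − 83 = 103. Would deviate. ✗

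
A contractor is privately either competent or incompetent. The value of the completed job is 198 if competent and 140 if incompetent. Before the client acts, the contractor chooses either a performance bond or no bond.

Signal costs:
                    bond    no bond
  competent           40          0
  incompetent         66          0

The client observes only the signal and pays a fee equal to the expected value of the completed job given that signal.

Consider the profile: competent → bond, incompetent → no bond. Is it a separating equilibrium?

Yes

Under separation the client infers type exactly: bond → competent (pays 198), no bond → incompetent (pays 140).
Competent: bond gives 198 − 40 = 158; no bond gives 140 − 0 = 140. No deviation. ✓
Incompetent: no bond gives 140 − 0 = 140; bond gives 198 − 66 = 132. No deviation. ✓
Both incentive constraints hold.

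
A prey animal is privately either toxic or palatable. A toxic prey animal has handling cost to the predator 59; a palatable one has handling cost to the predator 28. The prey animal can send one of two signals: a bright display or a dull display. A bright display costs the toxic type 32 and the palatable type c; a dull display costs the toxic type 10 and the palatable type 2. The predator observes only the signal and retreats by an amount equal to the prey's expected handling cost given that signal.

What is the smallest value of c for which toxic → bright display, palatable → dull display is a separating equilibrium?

Under separation: bright display → toxic (pays 59); dull display → palatable (pays 28).
Toxic: 59 − 32 = 27 ≥ 28 − 10 = 18. Holds regardless of c. ✓
Palatable: 28 − 2 ≥ 59 − c, so c ≥ 59 − 26 = 33.

33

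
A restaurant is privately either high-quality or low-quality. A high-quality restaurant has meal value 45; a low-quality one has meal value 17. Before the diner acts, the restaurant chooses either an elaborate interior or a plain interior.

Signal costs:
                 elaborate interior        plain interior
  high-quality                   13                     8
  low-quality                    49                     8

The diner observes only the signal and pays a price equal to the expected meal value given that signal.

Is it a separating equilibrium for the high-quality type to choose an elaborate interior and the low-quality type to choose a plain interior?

If types separate, elaborate interior earns payment 45 and plain interior earns 17.
High-quality: elaborate interior gives 45 − 13 = 32; plain interior gives 17 − 8 = 9. No deviation. ✓
Low-quality: plain interior gives 17 − 8 = 9; elaborate interior gives 45 − 49 = -4. No deviation. ✓
Both incentive constraints hold.

Yes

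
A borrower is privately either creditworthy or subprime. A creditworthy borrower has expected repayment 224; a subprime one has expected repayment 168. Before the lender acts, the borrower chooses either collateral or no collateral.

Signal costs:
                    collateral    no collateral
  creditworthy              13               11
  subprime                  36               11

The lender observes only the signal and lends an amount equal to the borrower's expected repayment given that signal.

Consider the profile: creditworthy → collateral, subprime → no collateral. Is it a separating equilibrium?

No

Under separation the lender infers type exactly: collateral → creditworthy (pays 224), no collateral → subprime (pays 168).
Creditworthy: collateral gives 224 − 13 = 211; no collateral gives 168 − 11 = 157. No deviation. ✓
Subprime: no collateral gives 168 − 11 = 157; collateral gives 224 − 36 = 188. Would deviate. ✗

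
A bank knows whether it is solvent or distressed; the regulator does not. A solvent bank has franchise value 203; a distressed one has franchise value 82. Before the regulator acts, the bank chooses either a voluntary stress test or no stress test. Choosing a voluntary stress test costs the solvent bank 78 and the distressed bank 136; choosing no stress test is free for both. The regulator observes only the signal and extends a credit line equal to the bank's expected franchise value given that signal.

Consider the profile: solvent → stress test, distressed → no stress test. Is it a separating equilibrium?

If types separate, stress test earns payment 203 and no stress test earns 82.
Solvent: stress test gives 203 − 78 = 125; no stress test gives 82 − 0 = 82. No deviation. ✓
Distressed: no stress test gives 82 − 0 = 82; stress test gives 203 − 136 = 67. No deviation. ✓
Both incentive constraints hold.

Yes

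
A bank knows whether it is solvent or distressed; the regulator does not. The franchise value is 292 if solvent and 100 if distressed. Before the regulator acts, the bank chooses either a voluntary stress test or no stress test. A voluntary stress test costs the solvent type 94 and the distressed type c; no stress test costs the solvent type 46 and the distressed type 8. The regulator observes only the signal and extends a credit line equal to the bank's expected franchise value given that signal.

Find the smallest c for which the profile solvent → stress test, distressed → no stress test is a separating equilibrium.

200

Under separation: stress test → solvent (pays 292); no stress test → distressed (pays 100).
Solvent: 292 − 94 = 198 ≥ 100 − 46 = 54. Holds regardless of c. ✓
Distressed: 100 − 8 ≥ 292 − c, so c ≥ 292 − 92 = 200.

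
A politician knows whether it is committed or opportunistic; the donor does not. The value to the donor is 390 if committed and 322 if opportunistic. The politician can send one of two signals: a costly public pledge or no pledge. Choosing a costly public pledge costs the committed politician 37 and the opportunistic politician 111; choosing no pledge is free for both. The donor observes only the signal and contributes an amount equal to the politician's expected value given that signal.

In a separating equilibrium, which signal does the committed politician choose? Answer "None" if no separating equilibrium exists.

pledge

Try committed → pledge, opportunistic → no pledge:
  If types separate, pledge earns payment 390 and no pledge earns 322.
  Committed: pledge gives 390 − 37 = 353; no pledge gives 322 − 0 = 322. No deviation. ✓
  Opportunistic: no pledge gives 322 − 0 = 322; pledge gives 390 − 111 = 279. No deviation. ✓
Both hold — the committed type sends pledge.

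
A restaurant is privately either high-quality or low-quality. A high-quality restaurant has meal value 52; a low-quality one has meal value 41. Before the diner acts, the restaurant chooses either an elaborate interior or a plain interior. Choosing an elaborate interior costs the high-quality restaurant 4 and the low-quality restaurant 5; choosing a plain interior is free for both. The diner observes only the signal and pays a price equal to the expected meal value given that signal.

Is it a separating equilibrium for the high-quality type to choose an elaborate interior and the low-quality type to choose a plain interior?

If types separate, elaborate interior earns payment 52 and plain interior earns 41.
High-quality: elaborate interior gives 52 − 4 = 48; plain interior gives 41 − 0 = 41. No deviation. ✓
Low-quality: plain interior gives 41 − 0 = 41; elaborate interior gives 52 − 5 = 47. Would deviate. ✗

No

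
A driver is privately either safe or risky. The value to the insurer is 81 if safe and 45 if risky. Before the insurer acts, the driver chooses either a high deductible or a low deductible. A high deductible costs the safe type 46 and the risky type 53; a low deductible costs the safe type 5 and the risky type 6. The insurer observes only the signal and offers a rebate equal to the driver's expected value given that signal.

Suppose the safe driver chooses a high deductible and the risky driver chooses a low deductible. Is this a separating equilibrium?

Under separation the insurer infers type exactly: high deductible → safe (pays 81), low deductible → risky (pays 45).
Safe: high deductible gives 81 − 46 = 35; low deductible gives 45 − 5 = 40. Would deviate. ✗
Risky: low deductible gives 45 − 6 = 39; high deductible gives 81 − 53 = 28. No deviation. ✓

No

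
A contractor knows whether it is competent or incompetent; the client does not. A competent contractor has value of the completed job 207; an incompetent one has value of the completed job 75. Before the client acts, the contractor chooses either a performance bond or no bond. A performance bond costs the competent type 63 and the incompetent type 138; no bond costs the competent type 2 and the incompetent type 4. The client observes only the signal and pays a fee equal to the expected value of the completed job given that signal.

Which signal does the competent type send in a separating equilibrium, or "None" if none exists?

Try competent → bond, incompetent → no bond:
  If types separate, bond earns payment 207 and no bond earns 75.
  Competent: bond gives 207 − 63 = 144; no bond gives 75 − 2 = 73. No deviation. ✓
  Incompetent: no bond gives 75 − 4 = 71; bond gives 207 − 138 = 69. No deviation. ✓
Both hold — the competent type sends bond.

bond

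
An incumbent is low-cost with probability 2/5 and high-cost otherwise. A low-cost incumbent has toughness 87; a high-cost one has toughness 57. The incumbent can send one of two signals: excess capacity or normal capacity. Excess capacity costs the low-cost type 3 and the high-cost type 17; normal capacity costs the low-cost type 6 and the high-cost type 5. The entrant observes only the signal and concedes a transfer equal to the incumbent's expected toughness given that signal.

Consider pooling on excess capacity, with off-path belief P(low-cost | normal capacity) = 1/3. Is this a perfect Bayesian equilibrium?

No

On the equilibrium path (excess capacity) the entrant holds the prior 2/5 and pays 2/5·87 + 3/5·57 = 69. Off-path (normal capacity) belief 1/3 gives 1/3·87 + 2/3·57 = 67.
Low-cost: excess capacity gives 69 − 3 = 66; normal capacity gives 67 − 6 = 61. Stays. ✓
High-cost: excess capacity gives 69 − 17 = 52; normal capacity gives 67 − 5 = 62. Deviates. ✗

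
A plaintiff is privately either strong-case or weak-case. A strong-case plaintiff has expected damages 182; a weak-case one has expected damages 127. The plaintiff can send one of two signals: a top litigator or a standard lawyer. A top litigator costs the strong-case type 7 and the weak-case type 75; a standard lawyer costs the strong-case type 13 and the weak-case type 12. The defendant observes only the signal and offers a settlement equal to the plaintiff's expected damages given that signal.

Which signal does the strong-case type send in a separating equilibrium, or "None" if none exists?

top litigator

Try strong-case → top litigator, weak-case → standard lawyer:
  Under separation the defendant infers type exactly: top litigator → strong-case (pays 182), standard lawyer → weak-case (pays 127).
  Strong-case: top litigator gives 182 − 7 = 175; standard lawyer gives 127 − 13 = 114. No deviation. ✓
  Weak-case: standard lawyer gives 127 − 12 = 115; top litigator gives 182 − 75 = 107. No deviation. ✓
Both hold — the strong-case type sends top litigator.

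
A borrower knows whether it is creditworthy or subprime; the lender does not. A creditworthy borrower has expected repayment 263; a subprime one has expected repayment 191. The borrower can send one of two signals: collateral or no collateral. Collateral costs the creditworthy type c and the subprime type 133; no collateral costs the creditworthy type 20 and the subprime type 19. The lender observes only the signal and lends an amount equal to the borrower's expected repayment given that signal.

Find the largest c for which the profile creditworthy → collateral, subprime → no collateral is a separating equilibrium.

Under separation: collateral → creditworthy (pays 263); no collateral → subprime (pays 191).
Subprime: 191 − 19 = 172 ≥ 263 − 133 = 130. Holds regardless of c. ✓
Creditworthy: 263 − c ≥ 191 − 20, so c ≤ 263 − 171 = 92.

92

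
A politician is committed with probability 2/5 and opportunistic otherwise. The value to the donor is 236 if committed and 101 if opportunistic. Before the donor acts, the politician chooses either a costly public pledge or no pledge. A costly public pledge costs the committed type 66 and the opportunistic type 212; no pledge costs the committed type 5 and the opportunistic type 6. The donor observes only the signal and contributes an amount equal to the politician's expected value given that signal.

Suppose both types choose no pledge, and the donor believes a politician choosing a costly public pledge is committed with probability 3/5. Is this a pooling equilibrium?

Yes

At the pooled signal (no pledge) the donor holds the prior 2/5 and pays 2/5·236 + 3/5·101 = 155. Off-path (pledge) belief 3/5 gives 3/5·236 + 2/5·101 = 182.
Committed: no pledge gives 155 − 5 = 150; pledge gives 182 − 66 = 116. Stays. ✓
Opportunistic: no pledge gives 155 − 6 = 149; pledge gives 182 − 212 = -30. Stays. ✓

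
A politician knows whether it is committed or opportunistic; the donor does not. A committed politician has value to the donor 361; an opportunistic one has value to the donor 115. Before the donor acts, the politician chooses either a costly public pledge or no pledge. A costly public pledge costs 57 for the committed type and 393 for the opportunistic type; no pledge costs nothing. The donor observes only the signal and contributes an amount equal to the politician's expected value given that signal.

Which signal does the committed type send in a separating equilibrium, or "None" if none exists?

Try committed → pledge, opportunistic → no pledge:
  Under separation the donor infers type exactly: pledge → committed (pays 361), no pledge → opportunistic (pays 115).
  Committed: pledge gives 361 − 57 = 304; no pledge gives 115 − 0 = 115. No deviation. ✓
  Opportunistic: no pledge gives 115 − 0 = 115; pledge gives 361 − 393 = -32. No deviation. ✓
Both hold — the committed type sends pledge.

pledge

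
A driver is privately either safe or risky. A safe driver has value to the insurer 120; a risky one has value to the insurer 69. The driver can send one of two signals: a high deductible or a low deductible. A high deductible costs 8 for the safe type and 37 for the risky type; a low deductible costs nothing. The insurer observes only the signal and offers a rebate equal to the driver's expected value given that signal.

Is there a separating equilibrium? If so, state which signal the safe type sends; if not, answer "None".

None

Try safe → high deductible, risky → low deductible:
  If types separate, high deductible earns payment 120 and low deductible earns 69.
  Safe: high deductible gives 120 − 8 = 112; low deductible gives 69 − 0 = 69. No deviation. ✓
  Risky: low deductible gives 69 − 0 = 69; high deductible gives 120 − 37 = 83. Would deviate. ✗
Try safe → low deductible, risky → high deductible:
  If types separate, low deductible earns payment 120 and high deductible earns 69.
  Safe: low deductible gives 120 − 0 = 120; high deductible gives 69 − 8 = 61. No deviation. ✓
  Risky: high deductible gives 69 − 37 = 32; low deductible gives 120 − 0 = 120. Would deviate. ✗
Neither assignment is incentive-compatible.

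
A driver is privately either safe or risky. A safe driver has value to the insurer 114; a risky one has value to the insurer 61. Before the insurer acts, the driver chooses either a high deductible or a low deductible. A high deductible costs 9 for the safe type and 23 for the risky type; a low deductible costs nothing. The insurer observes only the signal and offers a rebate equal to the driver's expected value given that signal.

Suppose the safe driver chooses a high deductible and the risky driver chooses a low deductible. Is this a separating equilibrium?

If types separate, high deductible earns payment 114 and low deductible earns 61.
Safe: high deductible gives 114 − 9 = 105; low deductible gives 61 − 0 = 61. No deviation. ✓
Risky: low deductible gives 61 − 0 = 61; high deductible gives 114 − 23 = 91. Would deviate. ✗

No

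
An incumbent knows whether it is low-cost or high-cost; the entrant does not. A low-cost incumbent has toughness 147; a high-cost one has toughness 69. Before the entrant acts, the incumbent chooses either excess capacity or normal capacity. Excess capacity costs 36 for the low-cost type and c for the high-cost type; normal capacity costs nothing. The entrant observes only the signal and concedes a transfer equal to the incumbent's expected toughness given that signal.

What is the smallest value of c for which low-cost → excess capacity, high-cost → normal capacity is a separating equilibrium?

78

Under separation: excess capacity → low-cost (pays 147); normal capacity → high-cost (pays 69).
Low-cost: 147 − 36 = 111 ≥ 69 − 0 = 69. Holds regardless of c. ✓
High-cost: 69 − 0 ≥ 147 − c, so c ≥ 147 − 69 = 78.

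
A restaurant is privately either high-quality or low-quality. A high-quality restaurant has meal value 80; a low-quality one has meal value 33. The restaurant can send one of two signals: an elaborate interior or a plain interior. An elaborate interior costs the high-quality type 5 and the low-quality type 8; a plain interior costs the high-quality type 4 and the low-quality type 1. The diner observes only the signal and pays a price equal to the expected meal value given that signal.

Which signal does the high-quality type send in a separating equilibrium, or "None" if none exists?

None

Try high-quality → elaborate interior, low-quality → plain interior:
  If types separate, elaborate interior earns payment 80 and plain interior earns 33.
  High-quality: elaborate interior gives 80 − 5 = 75; plain interior gives 33 − 4 = 29. No deviation. ✓
  Low-quality: plain interior gives 33 − 1 = 32; elaborate interior gives 80 − 8 = 72. Would deviate. ✗
Try high-quality → plain interior, low-quality → elaborate interior:
  If types separate, plain interior earns payment 80 and elaborate interior earns 33.
  High-quality: plain interior gives 80 − 4 = 76; elaborate interior gives 33 − 5 = 28. No deviation. ✓
  Low-quality: elaborate interior gives 33 − 8 = 25; plain interior gives 80 − 1 = 79. Would deviate. ✗
Neither assignment is incentive-compatible.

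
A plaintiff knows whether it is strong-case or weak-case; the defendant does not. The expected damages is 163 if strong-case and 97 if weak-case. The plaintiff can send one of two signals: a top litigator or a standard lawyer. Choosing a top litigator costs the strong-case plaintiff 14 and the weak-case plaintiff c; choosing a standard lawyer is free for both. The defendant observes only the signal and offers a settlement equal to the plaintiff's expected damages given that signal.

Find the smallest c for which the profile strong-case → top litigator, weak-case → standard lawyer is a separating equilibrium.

Under separation: top litigator → strong-case (pays 163); standard lawyer → weak-case (pays 97).
Strong-case: 163 − 14 = 149 ≥ 97 − 0 = 97. Holds regardless of c. ✓
Weak-case: 97 − 0 ≥ 163 − c, so c ≥ 163 − 97 = 66.

66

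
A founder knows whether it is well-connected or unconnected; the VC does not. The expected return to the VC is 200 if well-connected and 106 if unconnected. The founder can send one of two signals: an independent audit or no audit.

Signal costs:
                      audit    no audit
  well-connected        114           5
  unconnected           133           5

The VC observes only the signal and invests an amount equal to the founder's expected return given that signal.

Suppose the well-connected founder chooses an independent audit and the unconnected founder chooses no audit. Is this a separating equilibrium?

No

If types separate, audit earns payment 200 and no audit earns 106.
Well-connected: audit gives 200 − 114 = 86; no audit gives 106 − 5 = 101. Would deviate. ✗
Unconnected: no audit gives 106 − 5 = 101; audit gives 200 − 133 = 67. No deviation. ✓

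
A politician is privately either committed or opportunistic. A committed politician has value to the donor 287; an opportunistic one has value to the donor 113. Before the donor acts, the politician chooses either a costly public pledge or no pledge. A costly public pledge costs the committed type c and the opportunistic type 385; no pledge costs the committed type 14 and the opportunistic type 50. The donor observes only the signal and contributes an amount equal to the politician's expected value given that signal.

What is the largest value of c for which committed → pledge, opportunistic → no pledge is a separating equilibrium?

Under separation: pledge → committed (pays 287); no pledge → opportunistic (pays 113).
Opportunistic: 113 − 50 = 63 ≥ 287 − 385 = -98. Holds regardless of c. ✓
Committed: 287 − c ≥ 113 − 14, so c ≤ 287 − 99 = 188.

188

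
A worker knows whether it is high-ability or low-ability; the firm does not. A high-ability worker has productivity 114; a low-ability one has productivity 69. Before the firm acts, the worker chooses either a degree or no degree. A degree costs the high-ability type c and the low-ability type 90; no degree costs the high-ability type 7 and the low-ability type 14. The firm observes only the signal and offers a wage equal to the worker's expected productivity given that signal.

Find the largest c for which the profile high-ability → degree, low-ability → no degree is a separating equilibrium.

Under separation: degree → high-ability (pays 114); no degree → low-ability (pays 69).
Low-ability: 69 − 14 = 55 ≥ 114 − 90 = 24. Holds regardless of c. ✓
High-ability: 114 − c ≥ 69 − 7, so c ≤ 114 − 62 = 52.

52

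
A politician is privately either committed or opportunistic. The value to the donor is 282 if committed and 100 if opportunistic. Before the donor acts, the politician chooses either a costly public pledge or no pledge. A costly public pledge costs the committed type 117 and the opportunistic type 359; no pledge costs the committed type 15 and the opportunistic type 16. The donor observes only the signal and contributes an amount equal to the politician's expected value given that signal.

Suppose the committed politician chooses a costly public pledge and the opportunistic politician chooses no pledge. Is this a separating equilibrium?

Yes

If types separate, pledge earns payment 282 and no pledge earns 100.
Committed: pledge gives 282 − 117 = 165; no pledge gives 100 − 15 = 85. No deviation. ✓
Opportunistic: no pledge gives 100 − 16 = 84; pledge gives 282 − 359 = -77. No deviation. ✓
Both incentive constraints hold.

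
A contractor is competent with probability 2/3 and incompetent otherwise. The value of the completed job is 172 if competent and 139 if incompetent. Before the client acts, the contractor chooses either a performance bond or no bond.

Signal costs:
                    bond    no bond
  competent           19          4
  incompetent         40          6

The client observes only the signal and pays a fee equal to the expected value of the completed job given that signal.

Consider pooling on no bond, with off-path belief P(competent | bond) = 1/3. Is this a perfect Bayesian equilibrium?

On the equilibrium path (no bond) the client holds the prior 2/3 and pays 2/3·172 + 1/3·139 = 161. Off-path (bond) belief 1/3 gives 1/3·172 + 2/3·139 = 150.
Competent: no bond gives 161 − 4 = 157; bond gives 150 − 19 = 131. Stays. ✓
Incompetent: no bond gives 161 − 6 = 155; bond gives 150 − 40 = 110. Stays. ✓
Beliefs are Bayes-consistent on-path and both types best-respond.

Yes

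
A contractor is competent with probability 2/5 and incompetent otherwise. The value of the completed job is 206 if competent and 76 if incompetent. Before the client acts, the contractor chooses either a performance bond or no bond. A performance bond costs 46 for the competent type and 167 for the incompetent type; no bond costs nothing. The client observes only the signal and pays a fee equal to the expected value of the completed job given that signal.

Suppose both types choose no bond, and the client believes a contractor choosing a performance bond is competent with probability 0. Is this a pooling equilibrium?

Yes

On the equilibrium path (no bond) the client holds the prior 2/5 and pays 2/5·206 + 3/5·76 = 128. Off-path (bond) belief 0 gives 0·206 + 1·76 = 76.
Competent: no bond gives 128 − 0 = 128; bond gives 76 − 46 = 30. Stays. ✓
Incompetent: no bond gives 128 − 0 = 128; bond gives 76 − 167 = -91. Stays. ✓
Beliefs are Bayes-consistent on-path and both types best-respond.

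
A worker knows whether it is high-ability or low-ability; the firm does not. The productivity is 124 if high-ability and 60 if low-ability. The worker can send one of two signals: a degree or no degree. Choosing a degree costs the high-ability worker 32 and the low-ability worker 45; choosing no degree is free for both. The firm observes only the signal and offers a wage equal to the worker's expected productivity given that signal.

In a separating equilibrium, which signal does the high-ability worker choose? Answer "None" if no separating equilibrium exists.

None

Try high-ability → degree, low-ability → no degree:
  Under separation the firm infers type exactly: degree → high-ability (pays 124), no degree → low-ability (pays 60).
  High-ability: degree gives 124 − 32 = 92; no degree gives 60 − 0 = 60. No deviation. ✓
  Low-ability: no degree gives 60 − 0 = 60; degree gives 124 − 45 = 79. Would deviate. ✗
Try high-ability → no degree, low-ability → degree:
  Under separation the firm infers type exactly: no degree → high-ability (pays 124), degree → low-ability (pays 60).
  High-ability: no degree gives 124 − 0 = 124; degree gives 60 − 32 = 28. No deviation. ✓
  Low-ability: degree gives 60 − 45 = 15; no degree gives 124 − 0 = 124. Would deviate. ✗
Neither assignment is incentive-compatible.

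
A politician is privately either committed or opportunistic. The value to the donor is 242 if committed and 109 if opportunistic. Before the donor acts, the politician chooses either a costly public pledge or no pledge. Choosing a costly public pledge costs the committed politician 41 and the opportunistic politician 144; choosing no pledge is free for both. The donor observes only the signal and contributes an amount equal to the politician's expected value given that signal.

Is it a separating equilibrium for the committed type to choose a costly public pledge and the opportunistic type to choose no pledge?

If types separate, pledge earns payment 242 and no pledge earns 109.
Committed: pledge gives 242 − 41 = 201; no pledge gives 109 − 0 = 109. No deviation. ✓
Opportunistic: no pledge gives 109 − 0 = 109; pledge gives 242 − 144 = 98. No deviation. ✓
Both incentive constraints hold.

Yes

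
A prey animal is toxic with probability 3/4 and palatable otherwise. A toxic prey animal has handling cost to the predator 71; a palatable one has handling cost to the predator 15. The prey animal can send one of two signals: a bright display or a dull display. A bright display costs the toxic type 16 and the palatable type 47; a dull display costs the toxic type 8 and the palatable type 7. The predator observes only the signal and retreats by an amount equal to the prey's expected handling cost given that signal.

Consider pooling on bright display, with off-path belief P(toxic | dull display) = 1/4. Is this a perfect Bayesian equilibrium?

At the pooled signal (bright display) the predator holds the prior 3/4 and pays 3/4·71 + 1/4·15 = 57. Off-path (dull display) belief 1/4 gives 1/4·71 + 3/4·15 = 29.
Toxic: bright display gives 57 − 16 = 41; dull display gives 29 − 8 = 21. Stays. ✓
Palatable: bright display gives 57 − 47 = 10; dull display gives 29 − 7 = 22. Deviates. ✗

No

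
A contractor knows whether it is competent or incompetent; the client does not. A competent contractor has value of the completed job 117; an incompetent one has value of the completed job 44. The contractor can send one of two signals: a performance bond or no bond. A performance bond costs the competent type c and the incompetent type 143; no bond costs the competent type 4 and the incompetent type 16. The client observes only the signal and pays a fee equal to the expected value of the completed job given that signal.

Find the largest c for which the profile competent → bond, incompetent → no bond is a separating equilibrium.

Under separation: bond → competent (pays 117); no bond → incompetent (pays 44).
Incompetent: 44 − 16 = 28 ≥ 117 − 143 = -26. Holds regardless of c. ✓
Competent: 117 − c ≥ 44 − 4, so c ≤ 117 − 40 = 77.

77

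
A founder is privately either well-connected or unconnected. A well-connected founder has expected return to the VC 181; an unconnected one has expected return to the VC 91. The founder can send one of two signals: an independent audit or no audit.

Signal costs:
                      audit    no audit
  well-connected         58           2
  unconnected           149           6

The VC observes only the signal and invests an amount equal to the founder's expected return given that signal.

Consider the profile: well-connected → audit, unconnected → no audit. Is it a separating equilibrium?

Yes

Under separation the VC infers type exactly: audit → well-connected (pays 181), no audit → unconnected (pays 91).
Well-connected: audit gives 181 − 58 = 123; no audit gives 91 − 2 = 89. No deviation. ✓
Unconnected: no audit gives 91 − 6 = 85; audit gives 181 − 149 = 32. No deviation. ✓
Both incentive constraints hold.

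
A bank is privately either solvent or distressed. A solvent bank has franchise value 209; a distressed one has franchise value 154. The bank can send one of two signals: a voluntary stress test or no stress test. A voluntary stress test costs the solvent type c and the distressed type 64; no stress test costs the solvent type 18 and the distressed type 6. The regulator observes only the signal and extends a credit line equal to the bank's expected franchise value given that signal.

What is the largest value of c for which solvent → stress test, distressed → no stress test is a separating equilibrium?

73

Under separation: stress test → solvent (pays 209); no stress test → distressed (pays 154).
Distressed: 154 − 6 = 148 ≥ 209 − 64 = 145. Holds regardless of c. ✓
Solvent: 209 − c ≥ 154 − 18, so c ≤ 209 − 136 = 73.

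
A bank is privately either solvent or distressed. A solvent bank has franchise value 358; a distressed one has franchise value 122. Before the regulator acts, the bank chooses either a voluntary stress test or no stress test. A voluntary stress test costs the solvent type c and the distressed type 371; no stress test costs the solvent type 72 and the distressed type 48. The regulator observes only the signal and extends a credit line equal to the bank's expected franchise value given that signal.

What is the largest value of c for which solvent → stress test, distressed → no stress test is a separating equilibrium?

308

Under separation: stress test → solvent (pays 358); no stress test → distressed (pays 122).
Distressed: 122 − 48 = 74 ≥ 358 − 371 = -13. Holds regardless of c. ✓
Solvent: 358 − c ≥ 122 − 72, so c ≤ 358 − 50 = 308.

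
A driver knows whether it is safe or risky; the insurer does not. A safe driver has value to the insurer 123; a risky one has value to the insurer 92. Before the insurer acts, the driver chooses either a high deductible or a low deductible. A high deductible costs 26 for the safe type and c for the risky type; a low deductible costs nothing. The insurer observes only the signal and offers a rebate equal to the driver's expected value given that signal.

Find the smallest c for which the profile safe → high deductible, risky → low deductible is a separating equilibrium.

31

Under separation: high deductible → safe (pays 123); low deductible → risky (pays 92).
Safe: 123 − 26 = 97 ≥ 92 − 0 = 92. Holds regardless of c. ✓
Risky: 92 − 0 ≥ 123 − c, so c ≥ 123 − 92 = 31.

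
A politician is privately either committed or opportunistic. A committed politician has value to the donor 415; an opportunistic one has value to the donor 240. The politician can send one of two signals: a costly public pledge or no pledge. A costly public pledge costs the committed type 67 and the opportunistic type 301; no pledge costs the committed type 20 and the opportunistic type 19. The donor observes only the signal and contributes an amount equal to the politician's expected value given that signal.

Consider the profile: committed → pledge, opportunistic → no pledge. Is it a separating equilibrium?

Yes

Under separation the donor infers type exactly: pledge → committed (pays 415), no pledge → opportunistic (pays 240).
Committed: pledge gives 415 − 67 = 348; no pledge gives 240 − 20 = 220. No deviation. ✓
Opportunistic: no pledge gives 240 − 19 = 221; pledge gives 415 − 301 = 114. No deviation. ✓
Both incentive constraints hold.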